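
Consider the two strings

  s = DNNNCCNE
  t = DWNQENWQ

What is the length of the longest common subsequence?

3

Match D [1,1], then N [2,3], then N [3,6] — 3 characters in the same relative order in both. dp[8][8] = 3 confirms this is the maximum.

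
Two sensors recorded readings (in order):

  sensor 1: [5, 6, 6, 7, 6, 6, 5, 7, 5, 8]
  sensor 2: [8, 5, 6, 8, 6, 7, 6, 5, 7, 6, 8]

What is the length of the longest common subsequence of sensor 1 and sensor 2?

8

Let dp[i][j] be the LCS length of the first i values of sensor 1 and the first j values of sensor 2. dp[i][j] = dp[i-1][j-1]+1 when the i-th and j-th values match, else max(dp[i-1][j], dp[i][j-1]).
    ·  8  5  6  8  6  7  6  5  7  6  8
 ·  0  0  0  0  0  0  0  0  0  0  0  0
 5  0  0  1  1  1  1  1  1  1  1  1  1
 6  0  0  1  2  2  2  2  2  2  2  2  2
 6  0  0  1  2  2  3  3  3  3  3  3  3
 7  0  0  1  2  2  3  4  4  4  4  4  4
 6  0  0  1  2  2  3  4  5  5  5  5  5
 6  0  0  1  2  2  3  4  5  5  5  6  6
 5  0  0  1  2  2  3  4  5  6  6  6  6
 7  0  0  1  2  2  3  4  5  6  7  7  7
 5  0  0  1  2  2  3  4  5  6  7  7  7
 8  0  1  1  2  3  3  4  5  6  7  7  8
dp[10][11] = 8. One LCS (by backtracking along matches): 5, 6, 6, 7, 6, 5, 7, 8.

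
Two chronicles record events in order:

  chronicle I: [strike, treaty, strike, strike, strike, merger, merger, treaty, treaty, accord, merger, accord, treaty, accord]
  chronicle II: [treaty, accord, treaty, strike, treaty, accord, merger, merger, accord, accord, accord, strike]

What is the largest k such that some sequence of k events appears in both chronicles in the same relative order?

7

Taking strike [1,4]; then treaty [2,5]; then merger [6,7]; then merger [7,8]; then accord [10,9]; then accord [12,10]; then accord [14,11] gives a common subsequence of length 7. dp[14][12] = 7 confirms this is the maximum.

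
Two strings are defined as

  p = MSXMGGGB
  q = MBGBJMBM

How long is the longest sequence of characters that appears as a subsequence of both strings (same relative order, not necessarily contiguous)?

Pick M at p[1]=q[1] → M at p[4]=q[6] → B at p[8]=q[7]; all 3 characters appear in both, in order. The LCS DP gives dp[8][8] = 3, so this is optimal.

3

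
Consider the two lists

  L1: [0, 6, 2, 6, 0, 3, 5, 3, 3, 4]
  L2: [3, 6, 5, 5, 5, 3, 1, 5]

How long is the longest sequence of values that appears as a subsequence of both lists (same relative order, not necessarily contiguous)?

Taking 6 [2,2]; then 3 [6,6]; then 5 [7,8] gives a common subsequence of length 3. Since dp[10][8] = 3, nothing longer is possible.

3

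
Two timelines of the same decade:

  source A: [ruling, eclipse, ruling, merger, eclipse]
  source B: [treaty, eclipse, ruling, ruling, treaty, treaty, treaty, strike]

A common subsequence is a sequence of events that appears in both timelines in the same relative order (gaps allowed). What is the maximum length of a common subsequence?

2

Match ruling (source A #1, source B #3), ruling (source A #3, source B #4) — 2 events in the same relative order in both. Since dp[5][8] = 2, nothing longer is possible.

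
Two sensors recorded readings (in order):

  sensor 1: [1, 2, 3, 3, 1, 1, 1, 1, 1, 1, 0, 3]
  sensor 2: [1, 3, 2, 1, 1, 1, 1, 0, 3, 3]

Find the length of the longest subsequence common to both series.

8

Let dp[i][j] be the LCS length of the first i values of sensor 1 and the first j values of sensor 2. dp[i][j] = dp[i-1][j-1]+1 when the i-th and j-th values match, else max(dp[i-1][j], dp[i][j-1]).
    ·  1  3  2  1  1  1  1  0  3  3
 ·  0  0  0  0  0  0  0  0  0  0  0
 1  0  1  1  1  1  1  1  1  1  1  1
 2  0  1  1  2  2  2  2  2  2  2  2
 3  0  1  2  2  2  2  2  2  2  3  3
 3  0  1  2  2  2  2  2  2  2  3  4
 1  0  1  2  2  3  3  3  3  3  3  4
 1  0  1  2  2  3  4  4  4  4  4  4
 1  0  1  2  2  3  4  5  5  5  5  5
 1  0  1  2  2  3  4  5  6  6  6  6
 1  0  1  2  2  3  4  5  6  6  6  6
 1  0  1  2  2  3  4  5  6  6  6  6
 0  0  1  2  2  3  4  5  6  7  7  7
 3  0  1  2  2  3  4  5  6  7  8  8
dp[12][10] = 8. One LCS (by backtracking along matches): 1, 2, 1, 1, 1, 1, 0, 3.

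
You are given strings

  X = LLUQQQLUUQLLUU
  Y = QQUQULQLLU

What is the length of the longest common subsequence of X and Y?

Match Q [4,1] → Q [5,2] → Q [6,4] → L [7,6] → Q [10,7] → L [11,8] → L [12,9] → U [14,10] — 8 characters in the same relative order in both. Since dp[14][10] = 8, nothing longer is possible.

8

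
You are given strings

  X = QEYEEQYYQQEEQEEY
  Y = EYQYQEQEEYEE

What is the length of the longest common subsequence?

Match E [2,1], then Y [3,2], then Q [6,3], then Y [8,4], then Q [9,5], then Q [10,7], then E [11,8], then E [12,9], then E [14,11], then E [15,12] — 10 characters in the same relative order in both. dp[16][12] = 10 confirms this is the maximum.

10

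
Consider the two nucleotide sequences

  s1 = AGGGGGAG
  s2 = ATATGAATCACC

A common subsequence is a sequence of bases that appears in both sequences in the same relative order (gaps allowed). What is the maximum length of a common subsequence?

3

Let dp[i][j] be the LCS length of the first i bases of s1 and the first j bases of s2. dp[i][j] = dp[i-1][j-1]+1 when the i-th and j-th bases match, else max(dp[i-1][j], dp[i][j-1]).
    ·  A  T  A  T  G  A  A  T  C  A  C  C
 ·  0  0  0  0  0  0  0  0  0  0  0  0  0
 A  0  1  1  1  1  1  1  1  1  1  1  1  1
 G  0  1  1  1  1  2  2  2  2  2  2  2  2
 G  0  1  1  1  1  2  2  2  2  2  2  2  2
 G  0  1  1  1  1  2  2  2  2  2  2  2  2
 G  0  1  1  1  1  2  2  2  2  2  2  2  2
 G  0  1  1  1  1  2  2  2  2  2  2  2  2
 A  0  1  1  2  2  2  3  3  3  3  3  3  3
 G  0  1  1  2  2  3  3  3  3  3  3  3  3
dp[8][12] = 3. One LCS (by backtracking along matches): AGA.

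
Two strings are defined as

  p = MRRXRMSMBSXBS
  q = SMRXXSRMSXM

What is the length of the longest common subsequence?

Let dp[i][j] be the LCS length of the first i characters of p and the first j characters of q. dp[i][j] = dp[i-1][j-1]+1 when the i-th and j-th characters match, else max(dp[i-1][j], dp[i][j-1]).
    ·  S  M  R  X  X  S  R  M  S  X  M
 ·  0  0  0  0  0  0  0  0  0  0  0  0
 M  0  0  1  1  1  1  1  1  1  1  1  1
 R  0  0  1  2  2  2  2  2  2  2  2  2
 R  0  0  1  2  2  2  2  3  3  3  3  3
 X  0  0  1  2  3  3  3  3  3  3  4  4
 R  0  0  1  2  3  3  3  4  4  4  4  4
 M  0  0  1  2  3  3  3  4  5  5  5  5
 S  0  1  1  2  3  3  4  4  5  6  6  6
 M  0  1  2  2  3  3  4  4  5  6  6  7
 B  0  1  2  2  3  3  4  4  5  6  6  7
 S  0  1  2  2  3  3  4  4  5  6  6  7
 X  0  1  2  2  3  4  4  4  5  6  7  7
 B  0  1  2  2  3  4  4  4  5  6  7  7
 S  0  1  2  2  3  4  5  5  5  6  7  7
dp[13][11] = 7. One LCS (by backtracking along matches): MRXRMSM.

7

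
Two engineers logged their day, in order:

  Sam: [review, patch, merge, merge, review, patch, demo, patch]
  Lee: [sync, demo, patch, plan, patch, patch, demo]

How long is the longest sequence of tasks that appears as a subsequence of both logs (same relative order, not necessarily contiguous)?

3

One common subsequence of length 3: patch [2,5], patch [6,6], demo [7,7], and the DP table's final entry dp[8][7] is also 3, so no common subsequence is longer.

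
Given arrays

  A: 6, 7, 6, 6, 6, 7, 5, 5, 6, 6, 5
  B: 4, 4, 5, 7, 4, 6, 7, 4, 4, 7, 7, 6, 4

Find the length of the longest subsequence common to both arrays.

Taking 6 [1,6], then 7 [2,10], then 7 [6,11], then 6 [9,12] gives a common subsequence of length 4. Since dp[11][13] = 4, nothing longer is possible.

4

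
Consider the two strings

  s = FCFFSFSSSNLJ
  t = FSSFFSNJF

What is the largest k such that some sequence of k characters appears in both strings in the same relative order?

6

Let dp[i][j] be the LCS length of the first i characters of s and the first j characters of t. dp[i][j] = dp[i-1][j-1]+1 when the i-th and j-th characters match, else max(dp[i-1][j], dp[i][j-1]).
    ·  F  S  S  F  F  S  N  J  F
 ·  0  0  0  0  0  0  0  0  0  0
 F  0  1  1  1  1  1  1  1  1  1
 C  0  1  1  1  1  1  1  1  1  1
 F  0  1  1  1  2  2  2  2  2  2
 F  0  1  1  1  2  3  3  3  3  3
 S  0  1  2  2  2  3  4  4  4  4
 F  0  1  2  2  3  3  4  4  4  5
 S  0  1  2  3  3  3  4  4  4  5
 S  0  1  2  3  3  3  4  4  4  5
 S  0  1  2  3  3  3  4  4  4  5
 N  0  1  2  3  3  3  4  5  5  5
 L  0  1  2  3  3  3  4  5  5  5
 J  0  1  2  3  3  3  4  5  6  6
dp[12][9] = 6. One LCS (by backtracking along matches): FFFSNJ.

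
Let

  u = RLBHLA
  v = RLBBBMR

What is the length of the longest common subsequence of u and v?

3

Let dp[i][j] be the LCS length of the first i characters of u and the first j characters of v. dp[i][j] = dp[i-1][j-1]+1 when the i-th and j-th characters match, else max(dp[i-1][j], dp[i][j-1]).
    ·  R  L  B  B  B  M  R
 ·  0  0  0  0  0  0  0  0
 R  0  1  1  1  1  1  1  1
 L  0  1  2  2  2  2  2  2
 B  0  1  2  3  3  3  3  3
 H  0  1  2  3  3  3  3  3
 L  0  1  2  3  3  3  3  3
 A  0  1  2  3  3  3  3  3
dp[6][7] = 3. One LCS (by backtracking along matches): RLB.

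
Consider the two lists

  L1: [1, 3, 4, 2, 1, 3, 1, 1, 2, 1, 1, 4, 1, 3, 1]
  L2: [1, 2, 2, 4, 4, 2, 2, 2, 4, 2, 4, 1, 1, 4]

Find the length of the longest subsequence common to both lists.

7

Taking 1 at L1[1]=L2[1] → 4 at L1[3]=L2[5] → 2 at L1[4]=L2[8] → 2 at L1[9]=L2[10] → 1 at L1[10]=L2[12] → 1 at L1[11]=L2[13] → 4 at L1[12]=L2[14] gives a common subsequence of length 7. dp[15][14] = 7 confirms this is the maximum.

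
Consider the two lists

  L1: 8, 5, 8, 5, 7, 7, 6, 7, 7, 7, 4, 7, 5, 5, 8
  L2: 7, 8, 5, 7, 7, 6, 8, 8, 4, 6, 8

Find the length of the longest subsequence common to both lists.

One common subsequence of length 7: 8 [3,2], then 5 [4,3], then 7 [5,4], then 7 [6,5], then 6 [7,6], then 4 [11,9], then 8 [15,11]. Since dp[15][11] = 7, nothing longer is possible.

7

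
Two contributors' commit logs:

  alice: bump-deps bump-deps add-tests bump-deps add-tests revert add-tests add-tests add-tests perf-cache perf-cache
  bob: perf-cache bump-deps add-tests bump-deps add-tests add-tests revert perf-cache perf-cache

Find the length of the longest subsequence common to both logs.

7

One common subsequence of length 7: bump-deps [1,2], then bump-deps [2,4], then add-tests [3,5], then add-tests [5,6], then revert [6,7], then perf-cache [10,8], then perf-cache [11,9]. Since dp[11][9] = 7, nothing longer is possible.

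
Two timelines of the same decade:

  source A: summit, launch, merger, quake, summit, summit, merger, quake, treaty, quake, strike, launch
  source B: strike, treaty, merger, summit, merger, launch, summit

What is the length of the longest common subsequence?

One common subsequence of length 4: merger [3,3] → summit [6,4] → merger [7,5] → launch [12,6]. dp[12][7] = 4 confirms this is the maximum.

4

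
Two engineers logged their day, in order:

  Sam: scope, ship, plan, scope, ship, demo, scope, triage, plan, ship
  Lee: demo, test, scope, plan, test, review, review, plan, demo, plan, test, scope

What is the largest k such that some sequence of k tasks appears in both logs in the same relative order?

4

Match scope [1,3] → plan [3,8] → demo [6,9] → scope [7,12] — 4 tasks in the same relative order in both. dp[10][12] = 4 confirms this is the maximum.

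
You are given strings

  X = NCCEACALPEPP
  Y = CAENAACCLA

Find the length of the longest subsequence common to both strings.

One common subsequence of length 5: C (X #2, Y #1); then E (X #4, Y #3); then A (X #5, Y #6); then C (X #6, Y #8); then A (X #7, Y #10). Since dp[12][10] = 5, nothing longer is possible.

5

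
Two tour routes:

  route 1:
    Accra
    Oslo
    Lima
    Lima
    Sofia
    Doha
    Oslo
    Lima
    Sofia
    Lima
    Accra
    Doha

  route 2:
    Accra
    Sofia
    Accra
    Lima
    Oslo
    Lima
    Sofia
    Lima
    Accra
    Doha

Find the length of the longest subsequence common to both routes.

One common subsequence of length 8: Accra [1,3], Lima [4,4], Oslo [7,5], Lima [8,6], Sofia [9,7], Lima [10,8], Accra [11,9], Doha [12,10]. dp[12][10] = 8 confirms this is the maximum.

8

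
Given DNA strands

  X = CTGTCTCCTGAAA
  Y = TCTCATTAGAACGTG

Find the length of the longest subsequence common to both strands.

8

One common subsequence of length 8: C [1,2] → T [4,3] → C [5,4] → T [6,6] → T [9,7] → G [10,9] → A [11,10] → A [12,11]. Since dp[13][15] = 8, nothing longer is possible.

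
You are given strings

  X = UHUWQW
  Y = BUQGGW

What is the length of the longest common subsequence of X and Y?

3

Let dp[i][j] be the LCS length of the first i characters of X and the first j characters of Y. dp[i][j] = dp[i-1][j-1]+1 when the i-th and j-th characters match, else max(dp[i-1][j], dp[i][j-1]).
    ·  B  U  Q  G  G  W
 ·  0  0  0  0  0  0  0
 U  0  0  1  1  1  1  1
 H  0  0  1  1  1  1  1
 U  0  0  1  1  1  1  1
 W  0  0  1  1  1  1  2
 Q  0  0  1  2  2  2  2
 W  0  0  1  2  2  2  3
dp[6][6] = 3. One LCS (by backtracking along matches): UQW.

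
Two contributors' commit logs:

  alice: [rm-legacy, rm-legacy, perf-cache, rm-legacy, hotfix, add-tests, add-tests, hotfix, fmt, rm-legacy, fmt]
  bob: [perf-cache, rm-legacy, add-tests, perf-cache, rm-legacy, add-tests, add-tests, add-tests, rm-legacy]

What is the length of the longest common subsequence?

6

Taking rm-legacy at alice[1]=bob[2], then perf-cache at alice[3]=bob[4], then rm-legacy at alice[4]=bob[5], then add-tests at alice[6]=bob[7], then add-tests at alice[7]=bob[8], then rm-legacy at alice[10]=bob[9] gives a common subsequence of length 6. The LCS DP gives dp[11][9] = 6, so this is optimal.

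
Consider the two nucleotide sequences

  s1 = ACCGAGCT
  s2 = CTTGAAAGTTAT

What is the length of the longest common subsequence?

Pick C (s1 #2, s2 #1), then G (s1 #4, s2 #4), then A (s1 #5, s2 #7), then G (s1 #6, s2 #8), then T (s1 #8, s2 #12); all 5 bases appear in both, in order. The LCS DP gives dp[8][12] = 5, so this is optimal.

5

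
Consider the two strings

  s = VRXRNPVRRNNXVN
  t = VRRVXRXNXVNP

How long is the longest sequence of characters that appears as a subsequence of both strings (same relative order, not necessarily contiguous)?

One common subsequence of length 9: V [1,1], R [2,2], R [4,3], V [7,4], R [8,6], N [11,8], X [12,9], V [13,10], N [14,11]. Since dp[14][12] = 9, nothing longer is possible.

9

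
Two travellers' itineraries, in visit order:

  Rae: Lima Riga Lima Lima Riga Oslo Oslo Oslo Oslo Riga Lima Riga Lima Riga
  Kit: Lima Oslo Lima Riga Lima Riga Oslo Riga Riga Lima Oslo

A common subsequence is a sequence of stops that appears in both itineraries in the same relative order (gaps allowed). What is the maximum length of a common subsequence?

8

One common subsequence of length 8: Lima [1,3]; then Riga [2,4]; then Lima [4,5]; then Riga [5,6]; then Oslo [9,7]; then Riga [10,8]; then Riga [12,9]; then Lima [13,10]. The LCS DP gives dp[14][11] = 8, so this is optimal.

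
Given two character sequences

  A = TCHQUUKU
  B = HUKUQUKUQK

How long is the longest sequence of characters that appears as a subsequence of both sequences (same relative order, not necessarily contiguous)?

5

Let dp[i][j] be the LCS length of the first i characters of A and the first j characters of B. dp[i][j] = dp[i-1][j-1]+1 when the i-th and j-th characters match, else max(dp[i-1][j], dp[i][j-1]).
    ·  H  U  K  U  Q  U  K  U  Q  K
 ·  0  0  0  0  0  0  0  0  0  0  0
 T  0  0  0  0  0  0  0  0  0  0  0
 C  0  0  0  0  0  0  0  0  0  0  0
 H  0  1  1  1  1  1  1  1  1  1  1
 Q  0  1  1  1  1  2  2  2  2  2  2
 U  0  1  2  2  2  2  3  3  3  3  3
 U  0  1  2  2  3  3  3  3  4  4  4
 K  0  1  2  3  3  3  3  4  4  4  5
 U  0  1  2  3  4  4  4  4  5  5  5
dp[8][10] = 5. One LCS (by backtracking along matches): HQUUK.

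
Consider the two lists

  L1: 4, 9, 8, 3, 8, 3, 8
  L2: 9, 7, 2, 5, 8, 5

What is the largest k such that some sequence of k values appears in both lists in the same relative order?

Pick 9 [2,1]; then 8 [3,5]; all 2 values appear in both, in order. dp[7][6] = 2 confirms this is the maximum.

2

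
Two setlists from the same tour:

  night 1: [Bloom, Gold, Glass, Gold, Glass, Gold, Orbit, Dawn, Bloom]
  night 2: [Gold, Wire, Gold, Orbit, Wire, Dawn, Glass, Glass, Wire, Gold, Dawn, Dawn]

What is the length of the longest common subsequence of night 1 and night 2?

5

Match Gold at night 1[2]=night 2[3], Glass at night 1[3]=night 2[7], Glass at night 1[5]=night 2[8], Gold at night 1[6]=night 2[10], Dawn at night 1[8]=night 2[12] — 5 songs in the same relative order in both. dp[9][12] = 5 confirms this is the maximum.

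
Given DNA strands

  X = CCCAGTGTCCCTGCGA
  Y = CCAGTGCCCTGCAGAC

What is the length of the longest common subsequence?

Match C (X #2, Y #1) → C (X #3, Y #2) → A (X #4, Y #3) → G (X #5, Y #4) → T (X #6, Y #5) → G (X #7, Y #6) → C (X #9, Y #7) → C (X #10, Y #8) → C (X #11, Y #9) → T (X #12, Y #10) → G (X #13, Y #11) → C (X #14, Y #12) → G (X #15, Y #14) → A (X #16, Y #15) — 14 bases in the same relative order in both, and the DP table's final entry dp[16][16] is also 14, so no common subsequence is longer.

14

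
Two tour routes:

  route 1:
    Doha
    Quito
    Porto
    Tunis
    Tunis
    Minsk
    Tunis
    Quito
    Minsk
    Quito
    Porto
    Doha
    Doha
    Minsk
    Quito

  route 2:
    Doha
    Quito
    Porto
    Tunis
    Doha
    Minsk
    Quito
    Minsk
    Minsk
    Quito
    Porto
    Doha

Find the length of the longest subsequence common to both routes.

Match Doha [1,1] → Quito [2,2] → Porto [3,3] → Tunis [4,4] → Minsk [6,6] → Quito [8,7] → Minsk [9,9] → Quito [10,10] → Porto [11,11] → Doha [13,12] — 10 stops in the same relative order in both. The LCS DP gives dp[15][12] = 10, so this is optimal.

10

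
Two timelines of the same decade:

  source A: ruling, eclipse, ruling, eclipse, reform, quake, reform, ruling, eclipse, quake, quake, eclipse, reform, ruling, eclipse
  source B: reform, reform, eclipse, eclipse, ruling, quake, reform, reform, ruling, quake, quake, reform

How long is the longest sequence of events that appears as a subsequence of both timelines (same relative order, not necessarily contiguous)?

Pick eclipse [2,4], then ruling [3,5], then reform [5,7], then reform [7,8], then ruling [8,9], then quake [10,10], then quake [11,11], then reform [13,12]; all 8 events appear in both, in order. The LCS DP gives dp[15][12] = 8, so this is optimal.

8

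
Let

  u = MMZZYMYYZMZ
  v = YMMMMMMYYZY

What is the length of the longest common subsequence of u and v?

Match M (u #1, v #5) → M (u #2, v #6) → M (u #6, v #7) → Y (u #7, v #8) → Y (u #8, v #9) → Z (u #9, v #10) — 6 characters in the same relative order in both, and the DP table's final entry dp[11][11] is also 6, so no common subsequence is longer.

6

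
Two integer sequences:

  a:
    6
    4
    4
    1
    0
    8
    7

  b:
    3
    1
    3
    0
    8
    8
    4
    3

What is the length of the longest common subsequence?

Pick 1 [4,2], 0 [5,4], 8 [6,6]; all 3 values appear in both, in order. The LCS DP gives dp[7][8] = 3, so this is optimal.

3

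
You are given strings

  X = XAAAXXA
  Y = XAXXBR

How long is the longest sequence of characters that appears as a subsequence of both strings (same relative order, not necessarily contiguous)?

One common subsequence of length 4: X at X[1]=Y[1], then A at X[4]=Y[2], then X at X[5]=Y[3], then X at X[6]=Y[4]. Since dp[7][6] = 4, nothing longer is possible.

4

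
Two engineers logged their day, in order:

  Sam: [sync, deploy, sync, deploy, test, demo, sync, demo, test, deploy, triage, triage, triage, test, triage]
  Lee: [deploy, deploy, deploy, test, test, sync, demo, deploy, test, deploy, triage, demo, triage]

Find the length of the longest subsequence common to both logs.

Pick deploy (Sam #2, Lee #2), deploy (Sam #4, Lee #3), test (Sam #5, Lee #5), sync (Sam #7, Lee #6), demo (Sam #8, Lee #7), test (Sam #9, Lee #9), deploy (Sam #10, Lee #10), triage (Sam #11, Lee #11), triage (Sam #15, Lee #13); all 9 tasks appear in both, in order. dp[15][13] = 9 confirms this is the maximum.

9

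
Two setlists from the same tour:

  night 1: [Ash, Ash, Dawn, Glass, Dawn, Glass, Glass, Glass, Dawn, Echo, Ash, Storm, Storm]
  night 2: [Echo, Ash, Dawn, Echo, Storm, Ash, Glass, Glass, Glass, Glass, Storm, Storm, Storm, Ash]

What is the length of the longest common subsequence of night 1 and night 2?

8

Pick Ash at night 1[1]=night 2[2]; then Ash at night 1[2]=night 2[6]; then Glass at night 1[4]=night 2[7]; then Glass at night 1[6]=night 2[8]; then Glass at night 1[7]=night 2[9]; then Glass at night 1[8]=night 2[10]; then Storm at night 1[12]=night 2[12]; then Storm at night 1[13]=night 2[13]; all 8 songs appear in both, in order, and the DP table's final entry dp[13][14] is also 8, so no common subsequence is longer.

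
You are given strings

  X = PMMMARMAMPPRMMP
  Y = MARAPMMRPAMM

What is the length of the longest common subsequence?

8

One common subsequence of length 8: M [4,1], A [5,2], R [6,3], M [7,6], M [9,7], P [10,9], M [13,11], M [14,12]. The LCS DP gives dp[15][12] = 8, so this is optimal.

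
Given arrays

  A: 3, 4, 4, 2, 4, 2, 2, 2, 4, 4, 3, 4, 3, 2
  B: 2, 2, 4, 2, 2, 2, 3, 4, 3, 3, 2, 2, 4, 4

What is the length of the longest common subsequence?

9

Taking 2 at A[4]=B[2], 4 at A[5]=B[3], 2 at A[6]=B[4], 2 at A[7]=B[5], 2 at A[8]=B[6], 4 at A[10]=B[8], 3 at A[11]=B[9], 3 at A[13]=B[10], 2 at A[14]=B[12] gives a common subsequence of length 9. The LCS DP gives dp[14][14] = 9, so this is optimal.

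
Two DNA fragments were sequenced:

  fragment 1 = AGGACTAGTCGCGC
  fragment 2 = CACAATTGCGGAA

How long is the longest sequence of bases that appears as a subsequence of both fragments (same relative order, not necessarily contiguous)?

7

Pick A at fragment 1[1]=fragment 2[4] → A at fragment 1[4]=fragment 2[5] → T at fragment 1[6]=fragment 2[7] → G at fragment 1[8]=fragment 2[8] → C at fragment 1[10]=fragment 2[9] → G at fragment 1[11]=fragment 2[10] → G at fragment 1[13]=fragment 2[11]; all 7 bases appear in both, in order. dp[14][13] = 7 confirms this is the maximum.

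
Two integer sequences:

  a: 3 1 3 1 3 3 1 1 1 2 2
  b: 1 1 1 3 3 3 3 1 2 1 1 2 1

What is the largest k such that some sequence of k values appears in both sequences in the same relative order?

8

Let dp[i][j] be the LCS length of the first i values of a and the first j values of b. dp[i][j] = dp[i-1][j-1]+1 when the i-th and j-th values match, else max(dp[i-1][j], dp[i][j-1]).
    ·  1  1  1  3  3  3  3  1  2  1  1  2  1
 ·  0  0  0  0  0  0  0  0  0  0  0  0  0  0
 3  0  0  0  0  1  1  1  1  1  1  1  1  1  1
 1  0  1  1  1  1  1  1  1  2  2  2  2  2  2
 3  0  1  1  1  2  2  2  2  2  2  2  2  2  2
 1  0  1  2  2  2  2  2  2  3  3  3  3  3  3
 3  0  1  2  2  3  3  3  3  3  3  3  3  3  3
 3  0  1  2  2  3  4  4  4  4  4  4  4  4  4
 1  0  1  2  3  3  4  4  4  5  5  5  5  5  5
 1  0  1  2  3  3  4  4  4  5  5  6  6  6  6
 1  0  1  2  3  3  4  4  4  5  5  6  7  7  7
 2  0  1  2  3  3  4  4  4  5  6  6  7  8  8
 2  0  1  2  3  3  4  4  4  5  6  6  7  8  8
dp[11][13] = 8. One LCS (by backtracking along matches): 3, 3, 3, 3, 1, 1, 1, 2.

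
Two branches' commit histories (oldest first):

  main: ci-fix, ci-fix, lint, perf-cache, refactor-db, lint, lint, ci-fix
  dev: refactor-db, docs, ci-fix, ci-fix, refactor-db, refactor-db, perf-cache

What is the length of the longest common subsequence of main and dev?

3

Pick ci-fix at main[1]=dev[3], ci-fix at main[2]=dev[4], perf-cache at main[4]=dev[7]; all 3 commits appear in both, in order. The LCS DP gives dp[8][7] = 3, so this is optimal.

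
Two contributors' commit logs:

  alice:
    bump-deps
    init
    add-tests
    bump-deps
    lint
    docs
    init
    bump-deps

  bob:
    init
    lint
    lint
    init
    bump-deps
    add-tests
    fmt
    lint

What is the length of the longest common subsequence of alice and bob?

Taking init [2,1]; then lint [5,3]; then init [7,4]; then bump-deps [8,5] gives a common subsequence of length 4. The LCS DP gives dp[8][8] = 4, so this is optimal.

4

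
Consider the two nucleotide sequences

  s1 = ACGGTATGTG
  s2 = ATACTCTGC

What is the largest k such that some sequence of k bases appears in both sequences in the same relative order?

Let dp[i][j] be the LCS length of the first i bases of s1 and the first j bases of s2. dp[i][j] = dp[i-1][j-1]+1 when the i-th and j-th bases match, else max(dp[i-1][j], dp[i][j-1]).
    ·  A  T  A  C  T  C  T  G  C
 ·  0  0  0  0  0  0  0  0  0  0
 A  0  1  1  1  1  1  1  1  1  1
 C  0  1  1  1  2  2  2  2  2  2
 G  0  1  1  1  2  2  2  2  3  3
 G  0  1  1  1  2  2  2  2  3  3
 T  0  1  2  2  2  3  3  3  3  3
 A  0  1  2  3  3  3  3  3  3  3
 T  0  1  2  3  3  4  4  4  4  4
 G  0  1  2  3  3  4  4  4  5  5
 T  0  1  2  3  3  4  4  5  5  5
 G  0  1  2  3  3  4  4  5  6  6
dp[10][9] = 6. One LCS (by backtracking along matches): ATATTG.

6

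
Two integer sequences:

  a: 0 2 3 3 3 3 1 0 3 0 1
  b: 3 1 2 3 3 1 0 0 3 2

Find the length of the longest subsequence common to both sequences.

6

Taking 2 (a #2, b #3), then 3 (a #5, b #4), then 3 (a #6, b #5), then 1 (a #7, b #6), then 0 (a #8, b #8), then 3 (a #9, b #9) gives a common subsequence of length 6. The LCS DP gives dp[11][10] = 6, so this is optimal.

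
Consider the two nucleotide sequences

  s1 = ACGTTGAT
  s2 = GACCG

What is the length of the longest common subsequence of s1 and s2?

3

Let dp[i][j] be the LCS length of the first i bases of s1 and the first j bases of s2. dp[i][j] = dp[i-1][j-1]+1 when the i-th and j-th bases match, else max(dp[i-1][j], dp[i][j-1]).
    ·  G  A  C  C  G
 ·  0  0  0  0  0  0
 A  0  0  1  1  1  1
 C  0  0  1  2  2  2
 G  0  1  1  2  2  3
 T  0  1  1  2  2  3
 T  0  1  1  2  2  3
 G  0  1  1  2  2  3
 A  0  1  2  2  2  3
 T  0  1  2  2  2  3
dp[8][5] = 3. One LCS (by backtracking along matches): ACG.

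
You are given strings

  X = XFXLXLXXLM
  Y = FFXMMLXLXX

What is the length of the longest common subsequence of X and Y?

7

One common subsequence of length 7: F (X #2, Y #2); then X (X #3, Y #3); then L (X #4, Y #6); then X (X #5, Y #7); then L (X #6, Y #8); then X (X #7, Y #9); then X (X #8, Y #10), and the DP table's final entry dp[10][10] is also 7, so no common subsequence is longer.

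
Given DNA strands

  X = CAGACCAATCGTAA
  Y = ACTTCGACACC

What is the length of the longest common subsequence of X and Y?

7

One common subsequence of length 7: A [4,1]; then C [5,2]; then T [9,4]; then C [10,5]; then G [11,6]; then A [13,7]; then A [14,9]. The LCS DP gives dp[14][11] = 7, so this is optimal.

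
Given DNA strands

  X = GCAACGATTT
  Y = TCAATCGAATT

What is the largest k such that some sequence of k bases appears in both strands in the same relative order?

8

Let dp[i][j] be the LCS length of the first i bases of X and the first j bases of Y. dp[i][j] = dp[i-1][j-1]+1 when the i-th and j-th bases match, else max(dp[i-1][j], dp[i][j-1]).
    ·  T  C  A  A  T  C  G  A  A  T  T
 ·  0  0  0  0  0  0  0  0  0  0  0  0
 G  0  0  0  0  0  0  0  1  1  1  1  1
 C  0  0  1  1  1  1  1  1  1  1  1  1
 A  0  0  1  2  2  2  2  2  2  2  2  2
 A  0  0  1  2  3  3  3  3  3  3  3  3
 C  0  0  1  2  3  3  4  4  4  4  4  4
 G  0  0  1  2  3  3  4  5  5  5  5  5
 A  0  0  1  2  3  3  4  5  6  6  6  6
 T  0  1  1  2  3  4  4  5  6  6  7  7
 T  0  1  1  2  3  4  4  5  6  6  7  8
 T  0  1  1  2  3  4  4  5  6  6  7  8
dp[10][11] = 8. One LCS (by backtracking along matches): CAACGATT.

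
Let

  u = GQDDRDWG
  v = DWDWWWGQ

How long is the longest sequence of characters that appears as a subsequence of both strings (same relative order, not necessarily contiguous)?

Let dp[i][j] be the LCS length of the first i characters of u and the first j characters of v. dp[i][j] = dp[i-1][j-1]+1 when the i-th and j-th characters match, else max(dp[i-1][j], dp[i][j-1]).
    ·  D  W  D  W  W  W  G  Q
 ·  0  0  0  0  0  0  0  0  0
 G  0  0  0  0  0  0  0  1  1
 Q  0  0  0  0  0  0  0  1  2
 D  0  1  1  1  1  1  1  1  2
 D  0  1  1  2  2  2  2  2  2
 R  0  1  1  2  2  2  2  2  2
 D  0  1  1  2  2  2  2  2  2
 W  0  1  2  2  3  3  3  3  3
 G  0  1  2  2  3  3  3  4  4
dp[8][8] = 4. One LCS (by backtracking along matches): DDWG.

4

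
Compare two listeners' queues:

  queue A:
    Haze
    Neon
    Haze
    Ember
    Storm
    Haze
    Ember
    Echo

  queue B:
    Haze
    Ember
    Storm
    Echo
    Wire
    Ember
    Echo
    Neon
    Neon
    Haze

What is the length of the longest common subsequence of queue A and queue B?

Taking Haze (queue A #3, queue B #1) → Ember (queue A #4, queue B #2) → Storm (queue A #5, queue B #3) → Ember (queue A #7, queue B #6) → Echo (queue A #8, queue B #7) gives a common subsequence of length 5. dp[8][10] = 5 confirms this is the maximum.

5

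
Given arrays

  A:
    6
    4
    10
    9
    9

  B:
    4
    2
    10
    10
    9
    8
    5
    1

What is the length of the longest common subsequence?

Taking 4 at A[2]=B[1] → 10 at A[3]=B[4] → 9 at A[4]=B[5] gives a common subsequence of length 3. The LCS DP gives dp[5][8] = 3, so this is optimal.

3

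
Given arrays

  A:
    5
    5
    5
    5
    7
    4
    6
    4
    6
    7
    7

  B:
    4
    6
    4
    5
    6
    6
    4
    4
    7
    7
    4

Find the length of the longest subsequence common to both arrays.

Let dp[i][j] be the LCS length of the first i values of A and the first j values of B. dp[i][j] = dp[i-1][j-1]+1 when the i-th and j-th values match, else max(dp[i-1][j], dp[i][j-1]).
    ·  4  6  4  5  6  6  4  4  7  7  4
 ·  0  0  0  0  0  0  0  0  0  0  0  0
 5  0  0  0  0  1  1  1  1  1  1  1  1
 5  0  0  0  0  1  1  1  1  1  1  1  1
 5  0  0  0  0  1  1  1  1  1  1  1  1
 5  0  0  0  0  1  1  1  1  1  1  1  1
 7  0  0  0  0  1  1  1  1  1  2  2  2
 4  0  1  1  1  1  1  1  2  2  2  2  3
 6  0  1  2  2  2  2  2  2  2  2  2  3
 4  0  1  2  3  3  3  3  3  3  3  3  3
 6  0  1  2  3  3  4  4  4  4  4  4  4
 7  0  1  2  3  3  4  4  4  4  5  5  5
 7  0  1  2  3  3  4  4  4  4  5  6  6
dp[11][11] = 6. One LCS (by backtracking along matches): 4, 6, 4, 6, 7, 7.

6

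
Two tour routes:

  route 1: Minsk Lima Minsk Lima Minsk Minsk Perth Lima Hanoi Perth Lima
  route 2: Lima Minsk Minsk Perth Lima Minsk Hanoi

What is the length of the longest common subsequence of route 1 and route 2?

6

Taking Lima at route 1[4]=route 2[1], Minsk at route 1[5]=route 2[2], Minsk at route 1[6]=route 2[3], Perth at route 1[7]=route 2[4], Lima at route 1[8]=route 2[5], Hanoi at route 1[9]=route 2[7] gives a common subsequence of length 6. The LCS DP gives dp[11][7] = 6, so this is optimal.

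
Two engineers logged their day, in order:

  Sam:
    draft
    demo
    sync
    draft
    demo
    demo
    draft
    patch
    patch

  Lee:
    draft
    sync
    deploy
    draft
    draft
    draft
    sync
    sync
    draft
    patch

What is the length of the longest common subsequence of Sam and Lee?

Pick draft at Sam[1]=Lee[1], then sync at Sam[3]=Lee[2], then draft at Sam[4]=Lee[6], then draft at Sam[7]=Lee[9], then patch at Sam[9]=Lee[10]; all 5 tasks appear in both, in order. Since dp[9][10] = 5, nothing longer is possible.

5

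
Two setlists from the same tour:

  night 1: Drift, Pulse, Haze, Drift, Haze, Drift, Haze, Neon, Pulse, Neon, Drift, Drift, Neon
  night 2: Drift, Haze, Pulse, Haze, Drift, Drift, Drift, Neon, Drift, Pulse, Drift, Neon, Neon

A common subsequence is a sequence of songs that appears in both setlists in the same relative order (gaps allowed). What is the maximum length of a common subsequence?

Pick Drift [1,1], then Pulse [2,3], then Haze [3,4], then Drift [4,6], then Drift [6,7], then Neon [8,8], then Pulse [9,10], then Neon [10,12], then Neon [13,13]; all 9 songs appear in both, in order. Since dp[13][13] = 9, nothing longer is possible.

9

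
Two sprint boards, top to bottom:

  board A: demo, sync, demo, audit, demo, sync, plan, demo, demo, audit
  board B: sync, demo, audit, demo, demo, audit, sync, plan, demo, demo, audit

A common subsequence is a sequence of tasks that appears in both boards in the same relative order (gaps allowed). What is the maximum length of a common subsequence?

Pick sync (board A #2, board B #1), demo (board A #3, board B #2), audit (board A #4, board B #3), demo (board A #5, board B #5), sync (board A #6, board B #7), plan (board A #7, board B #8), demo (board A #8, board B #9), demo (board A #9, board B #10), audit (board A #10, board B #11); all 9 tasks appear in both, in order. dp[10][11] = 9 confirms this is the maximum.

9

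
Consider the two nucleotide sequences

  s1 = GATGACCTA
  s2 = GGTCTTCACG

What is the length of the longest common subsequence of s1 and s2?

5

Match G (s1 #1, s2 #2); then T (s1 #3, s2 #3); then C (s1 #6, s2 #4); then C (s1 #7, s2 #7); then A (s1 #9, s2 #8) — 5 bases in the same relative order in both, and the DP table's final entry dp[9][10] is also 5, so no common subsequence is longer.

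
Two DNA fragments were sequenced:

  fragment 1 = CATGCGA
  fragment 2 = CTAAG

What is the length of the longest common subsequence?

Pick C [1,1], then A [2,4], then G [6,5]; all 3 bases appear in both, in order. dp[7][5] = 3 confirms this is the maximum.

3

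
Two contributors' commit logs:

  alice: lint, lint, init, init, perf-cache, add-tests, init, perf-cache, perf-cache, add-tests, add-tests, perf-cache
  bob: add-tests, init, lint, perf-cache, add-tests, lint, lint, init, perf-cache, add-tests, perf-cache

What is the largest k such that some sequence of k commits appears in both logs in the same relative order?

7

Match lint (alice #2, bob #3), perf-cache (alice #5, bob #4), add-tests (alice #6, bob #5), init (alice #7, bob #8), perf-cache (alice #9, bob #9), add-tests (alice #11, bob #10), perf-cache (alice #12, bob #11) — 7 commits in the same relative order in both. dp[12][11] = 7 confirms this is the maximum.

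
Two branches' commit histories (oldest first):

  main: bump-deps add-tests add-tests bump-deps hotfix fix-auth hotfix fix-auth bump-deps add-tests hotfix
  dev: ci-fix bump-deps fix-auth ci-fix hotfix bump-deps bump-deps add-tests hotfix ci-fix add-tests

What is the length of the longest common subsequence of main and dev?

6

Taking bump-deps at main[4]=dev[2]; then fix-auth at main[6]=dev[3]; then hotfix at main[7]=dev[5]; then bump-deps at main[9]=dev[7]; then add-tests at main[10]=dev[8]; then hotfix at main[11]=dev[9] gives a common subsequence of length 6. The LCS DP gives dp[11][11] = 6, so this is optimal.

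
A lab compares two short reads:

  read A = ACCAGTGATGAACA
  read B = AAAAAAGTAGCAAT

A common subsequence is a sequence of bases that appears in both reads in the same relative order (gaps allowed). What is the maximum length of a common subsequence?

8

Taking A (read A #1, read B #5), A (read A #4, read B #6), G (read A #5, read B #7), T (read A #6, read B #8), A (read A #8, read B #9), G (read A #10, read B #10), A (read A #11, read B #12), A (read A #12, read B #13) gives a common subsequence of length 8. The LCS DP gives dp[14][14] = 8, so this is optimal.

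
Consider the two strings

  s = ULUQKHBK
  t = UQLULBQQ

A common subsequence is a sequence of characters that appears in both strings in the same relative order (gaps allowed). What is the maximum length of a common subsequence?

4

One common subsequence of length 4: U at s[1]=t[1], then L at s[2]=t[3], then U at s[3]=t[4], then Q at s[4]=t[8]. Since dp[8][8] = 4, nothing longer is possible.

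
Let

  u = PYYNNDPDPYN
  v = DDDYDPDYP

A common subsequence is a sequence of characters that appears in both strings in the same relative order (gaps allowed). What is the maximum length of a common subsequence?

Let dp[i][j] be the LCS length of the first i characters of u and the first j characters of v. dp[i][j] = dp[i-1][j-1]+1 when the i-th and j-th characters match, else max(dp[i-1][j], dp[i][j-1]).
    ·  D  D  D  Y  D  P  D  Y  P
 ·  0  0  0  0  0  0  0  0  0  0
 P  0  0  0  0  0  0  1  1  1  1
 Y  0  0  0  0  1  1  1  1  2  2
 Y  0  0  0  0  1  1  1  1  2  2
 N  0  0  0  0  1  1  1  1  2  2
 N  0  0  0  0  1  1  1  1  2  2
 D  0  1  1  1  1  2  2  2  2  2
 P  0  1  1  1  1  2  3  3  3  3
 D  0  1  2  2  2  2  3  4  4  4
 P  0  1  2  2  2  2  3  4  4  5
 Y  0  1  2  2  3  3  3  4  5  5
 N  0  1  2  2  3  3  3  4  5  5
dp[11][9] = 5. One LCS (by backtracking along matches): YDPDP.

5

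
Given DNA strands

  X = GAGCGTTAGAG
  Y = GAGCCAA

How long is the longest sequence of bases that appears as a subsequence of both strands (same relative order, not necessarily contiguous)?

Taking G [1,1]; then A [2,2]; then G [3,3]; then C [4,5]; then A [8,6]; then A [10,7] gives a common subsequence of length 6, and the DP table's final entry dp[11][7] is also 6, so no common subsequence is longer.

6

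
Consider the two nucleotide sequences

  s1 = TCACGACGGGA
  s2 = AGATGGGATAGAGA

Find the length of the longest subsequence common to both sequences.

Pick A at s1[3]=s2[1], G at s1[5]=s2[2], A at s1[6]=s2[3], G at s1[8]=s2[7], G at s1[9]=s2[11], G at s1[10]=s2[13], A at s1[11]=s2[14]; all 7 bases appear in both, in order. Since dp[11][14] = 7, nothing longer is possible.

7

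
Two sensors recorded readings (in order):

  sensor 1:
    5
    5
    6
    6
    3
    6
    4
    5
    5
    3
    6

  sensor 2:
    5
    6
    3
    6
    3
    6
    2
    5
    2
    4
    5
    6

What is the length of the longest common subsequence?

8

Let dp[i][j] be the LCS length of the first i values of sensor 1 and the first j values of sensor 2. dp[i][j] = dp[i-1][j-1]+1 when the i-th and j-th values match, else max(dp[i-1][j], dp[i][j-1]).
    ·  5  6  3  6  3  6  2  5  2  4  5  6
 ·  0  0  0  0  0  0  0  0  0  0  0  0  0
 5  0  1  1  1  1  1  1  1  1  1  1  1  1
 5  0  1  1  1  1  1  1  1  2  2  2  2  2
 6  0  1  2  2  2  2  2  2  2  2  2  2  3
 6  0  1  2  2  3  3  3  3  3  3  3  3  3
 3  0  1  2  3  3  4  4  4  4  4  4  4  4
 6  0  1  2  3  4  4  5  5  5  5  5  5  5
 4  0  1  2  3  4  4  5  5  5  5  6  6  6
 5  0  1  2  3  4  4  5  5  6  6  6  7  7
 5  0  1  2  3  4  4  5  5  6  6  6  7  7
 3  0  1  2  3  4  5  5  5  6  6  6  7  7
 6  0  1  2  3  4  5  6  6  6  6  6  7  8
dp[11][12] = 8. One LCS (by backtracking along matches): 5, 6, 6, 3, 6, 4, 5, 6.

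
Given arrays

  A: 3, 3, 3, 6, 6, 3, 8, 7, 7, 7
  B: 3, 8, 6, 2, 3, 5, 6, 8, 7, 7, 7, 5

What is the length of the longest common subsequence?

One common subsequence of length 7: 3 [1,1], 3 [2,5], 6 [5,7], 8 [7,8], 7 [8,9], 7 [9,10], 7 [10,11]. The LCS DP gives dp[10][12] = 7, so this is optimal.

7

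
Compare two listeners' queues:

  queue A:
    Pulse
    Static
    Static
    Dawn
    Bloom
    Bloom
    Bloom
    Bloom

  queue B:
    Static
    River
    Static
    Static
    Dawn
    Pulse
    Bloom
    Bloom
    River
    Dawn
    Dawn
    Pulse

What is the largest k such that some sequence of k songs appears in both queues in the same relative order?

Match Static [2,3] → Static [3,4] → Dawn [4,5] → Bloom [5,7] → Bloom [6,8] — 5 songs in the same relative order in both. Since dp[8][12] = 5, nothing longer is possible.

5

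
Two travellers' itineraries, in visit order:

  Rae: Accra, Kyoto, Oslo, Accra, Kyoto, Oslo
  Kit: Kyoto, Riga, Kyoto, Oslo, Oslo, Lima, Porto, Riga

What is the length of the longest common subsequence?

3

Pick Kyoto at Rae[2]=Kit[3]; then Oslo at Rae[3]=Kit[4]; then Oslo at Rae[6]=Kit[5]; all 3 stops appear in both, in order. The LCS DP gives dp[6][8] = 3, so this is optimal.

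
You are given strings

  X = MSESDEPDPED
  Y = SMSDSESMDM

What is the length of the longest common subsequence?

Let dp[i][j] be the LCS length of the first i characters of X and the first j characters of Y. dp[i][j] = dp[i-1][j-1]+1 when the i-th and j-th characters match, else max(dp[i-1][j], dp[i][j-1]).
    ·  S  M  S  D  S  E  S  M  D  M
 ·  0  0  0  0  0  0  0  0  0  0  0
 M  0  0  1  1  1  1  1  1  1  1  1
 S  0  1  1  2  2  2  2  2  2  2  2
 E  0  1  1  2  2  2  3  3  3  3  3
 S  0  1  1  2  2  3  3  4  4  4  4
 D  0  1  1  2  3  3  3  4  4  5  5
 E  0  1  1  2  3  3  4  4  4  5  5
 P  0  1  1  2  3  3  4  4  4  5  5
 D  0  1  1  2  3  3  4  4  4  5  5
 P  0  1  1  2  3  3  4  4  4  5  5
 E  0  1  1  2  3  3  4  4  4  5  5
 D  0  1  1  2  3  3  4  4  4  5  5
dp[11][10] = 5. One LCS (by backtracking along matches): MSESD.

5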